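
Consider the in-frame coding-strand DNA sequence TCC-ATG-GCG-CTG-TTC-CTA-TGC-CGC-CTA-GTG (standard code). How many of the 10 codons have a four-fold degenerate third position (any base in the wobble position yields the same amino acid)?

7

Codon 1 TCC (Ser): third position 4-fold.
Codon 2 ATG (Met): third position 1-fold.
Codon 3 GCG (Ala): third position 4-fold.
Codon 4 CTG (Leu): third position 4-fold.
Codon 5 TTC (Phe): third position 2-fold.
Codon 6 CTA (Leu): third position 4-fold.
Codon 7 TGC (Cys): third position 2-fold.
Codon 8 CGC (Arg): third position 4-fold.
Codon 9 CTA (Leu): third position 4-fold.
Codon 10 GTG (Val): third position 4-fold.
Four-fold degenerate third positions: 7.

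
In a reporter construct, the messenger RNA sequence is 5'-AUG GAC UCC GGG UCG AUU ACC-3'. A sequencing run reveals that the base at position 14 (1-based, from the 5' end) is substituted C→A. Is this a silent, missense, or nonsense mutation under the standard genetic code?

Position 14 falls in codon 5: UCG → Ser.
After the substitution the codon is UAG → Stop.
The new codon is a stop codon, so this is a nonsense mutation.

nonsense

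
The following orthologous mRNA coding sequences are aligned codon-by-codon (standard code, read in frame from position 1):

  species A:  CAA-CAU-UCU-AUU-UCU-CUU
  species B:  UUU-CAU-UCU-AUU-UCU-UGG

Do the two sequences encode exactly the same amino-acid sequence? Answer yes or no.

Codon 1: CAA Gln / UUU Phe — nonsynonymous.
Codon 2: CAU His / CAU His — identical.
Codon 3: UCU Ser / UCU Ser — identical.
Codon 4: AUU Ile / AUU Ile — identical.
Codon 5: UCU Ser / UCU Ser — identical.
Codon 6: CUU Leu / UGG Trp — nonsynonymous.
Nonsynonymous differences: 2 → different protein.

no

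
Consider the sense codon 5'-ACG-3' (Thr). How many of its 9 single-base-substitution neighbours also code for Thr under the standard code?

3

Position 1: none → 0 synonymous.
Position 2: none → 0 synonymous.
Position 3: ACU, ACC, ACA → 3 synonymous.
Total: 0 + 0 + 3 = 3.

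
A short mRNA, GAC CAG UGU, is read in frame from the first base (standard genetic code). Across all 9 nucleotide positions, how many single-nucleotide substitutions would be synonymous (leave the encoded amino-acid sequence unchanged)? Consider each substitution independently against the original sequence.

3

Codon 1 (GAC, Asp): 1 synonymous substitution.
Codon 2 (CAG, Gln): 1 synonymous substitution.
Codon 3 (UGU, Cys): 1 synonymous substitution.
Total: 1 + 1 + 1 = 3.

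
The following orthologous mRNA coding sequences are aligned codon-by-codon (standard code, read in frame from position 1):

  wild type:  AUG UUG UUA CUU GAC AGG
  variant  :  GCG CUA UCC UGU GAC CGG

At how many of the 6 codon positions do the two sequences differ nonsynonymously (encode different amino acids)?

Codon 1: AUG Met / GCG Ala — nonsynonymous.
Codon 2: UUG Leu / CUA Leu — synonymous.
Codon 3: UUA Leu / UCC Ser — nonsynonymous.
Codon 4: CUU Leu / UGU Cys — nonsynonymous.
Codon 5: GAC Asp / GAC Asp — identical.
Codon 6: AGG Arg / CGG Arg — synonymous.
Nonsynonymous differences: 3.

3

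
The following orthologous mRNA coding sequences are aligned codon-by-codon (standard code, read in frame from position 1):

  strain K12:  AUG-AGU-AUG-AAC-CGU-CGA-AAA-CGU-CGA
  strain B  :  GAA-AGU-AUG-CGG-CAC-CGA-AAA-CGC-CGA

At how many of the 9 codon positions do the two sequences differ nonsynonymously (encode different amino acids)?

3

Codon 1: AUG Met / GAA Glu — nonsynonymous.
Codon 2: AGU Ser / AGU Ser — identical.
Codon 3: AUG Met / AUG Met — identical.
Codon 4: AAC Asn / CGG Arg — nonsynonymous.
Codon 5: CGU Arg / CAC His — nonsynonymous.
Codon 6: CGA Arg / CGA Arg — identical.
Codon 7: AAA Lys / AAA Lys — identical.
Codon 8: CGU Arg / CGC Arg — synonymous.
Codon 9: CGA Arg / CGA Arg — identical.
Nonsynonymous differences: 3.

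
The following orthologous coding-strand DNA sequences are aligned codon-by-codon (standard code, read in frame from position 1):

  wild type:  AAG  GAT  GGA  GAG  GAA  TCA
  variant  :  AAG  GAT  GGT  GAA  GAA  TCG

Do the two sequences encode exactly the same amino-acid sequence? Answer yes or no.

yes

Codon 1: AAG Lys / AAG Lys — identical.
Codon 2: GAT Asp / GAT Asp — identical.
Codon 3: GGA Gly / GGT Gly — synonymous.
Codon 4: GAG Glu / GAA Glu — synonymous.
Codon 5: GAA Glu / GAA Glu — identical.
Codon 6: TCA Ser / TCG Ser — synonymous.
Nonsynonymous differences: 0 → same protein.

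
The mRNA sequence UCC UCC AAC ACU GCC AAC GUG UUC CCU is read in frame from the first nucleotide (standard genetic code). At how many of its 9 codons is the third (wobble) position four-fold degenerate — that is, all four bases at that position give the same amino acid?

6

Codon 1 UCC (Ser): third position 4-fold.
Codon 2 UCC (Ser): third position 4-fold.
Codon 3 AAC (Asn): third position 2-fold.
Codon 4 ACU (Thr): third position 4-fold.
Codon 5 GCC (Ala): third position 4-fold.
Codon 6 AAC (Asn): third position 2-fold.
Codon 7 GUG (Val): third position 4-fold.
Codon 8 UUC (Phe): third position 2-fold.
Codon 9 CCU (Pro): third position 4-fold.
Four-fold degenerate third positions: 6.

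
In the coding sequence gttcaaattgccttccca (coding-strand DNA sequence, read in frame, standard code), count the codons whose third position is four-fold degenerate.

3

Codon 1 GTT (Val): third position 4-fold.
Codon 2 CAA (Gln): third position 2-fold.
Codon 3 ATT (Ile): third position 3-fold.
Codon 4 GCC (Ala): third position 4-fold.
Codon 5 TTC (Phe): third position 2-fold.
Codon 6 CCA (Pro): third position 4-fold.
Four-fold degenerate third positions: 3.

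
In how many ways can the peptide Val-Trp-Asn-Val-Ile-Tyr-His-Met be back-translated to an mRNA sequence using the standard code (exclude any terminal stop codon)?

384

Val: 4 codons.
Trp: 1 codon.
Asn: 2 codons.
Val: 4 codons.
Ile: 3 codons.
Tyr: 2 codons.
His: 2 codons.
Met: 1 codon.
4 × 1 × 2 × 4 × 3 × 2 × 2 × 1 = 384.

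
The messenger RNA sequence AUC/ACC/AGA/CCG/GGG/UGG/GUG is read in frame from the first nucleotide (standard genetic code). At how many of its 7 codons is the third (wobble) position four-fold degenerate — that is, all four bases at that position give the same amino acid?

4

Codon 1 AUC (Ile): third position 3-fold.
Codon 2 ACC (Thr): third position 4-fold.
Codon 3 AGA (Arg): third position 2-fold.
Codon 4 CCG (Pro): third position 4-fold.
Codon 5 GGG (Gly): third position 4-fold.
Codon 6 UGG (Trp): third position 1-fold.
Codon 7 GUG (Val): third position 4-fold.
Four-fold degenerate third positions: 4.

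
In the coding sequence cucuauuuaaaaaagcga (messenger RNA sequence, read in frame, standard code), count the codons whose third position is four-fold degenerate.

Codon 1 CUC (Leu): third position 4-fold.
Codon 2 UAU (Tyr): third position 2-fold.
Codon 3 UUA (Leu): third position 2-fold.
Codon 4 AAA (Lys): third position 2-fold.
Codon 5 AAG (Lys): third position 2-fold.
Codon 6 CGA (Arg): third position 4-fold.
Four-fold degenerate third positions: 2.

2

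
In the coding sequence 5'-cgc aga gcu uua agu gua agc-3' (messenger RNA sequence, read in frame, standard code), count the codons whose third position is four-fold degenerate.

3

Codon 1 CGC (Arg): third position 4-fold.
Codon 2 AGA (Arg): third position 2-fold.
Codon 3 GCU (Ala): third position 4-fold.
Codon 4 UUA (Leu): third position 2-fold.
Codon 5 AGU (Ser): third position 2-fold.
Codon 6 GUA (Val): third position 4-fold.
Codon 7 AGC (Ser): third position 2-fold.
Four-fold degenerate third positions: 3.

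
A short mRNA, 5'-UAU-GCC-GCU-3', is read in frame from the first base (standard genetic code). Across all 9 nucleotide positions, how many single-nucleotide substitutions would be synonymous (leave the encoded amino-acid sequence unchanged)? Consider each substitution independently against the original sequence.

Codon 1 (UAU, Tyr): 1 synonymous substitution.
Codon 2 (GCC, Ala): 3 synonymous substitutions.
Codon 3 (GCU, Ala): 3 synonymous substitutions.
Total: 1 + 3 + 3 = 7.

7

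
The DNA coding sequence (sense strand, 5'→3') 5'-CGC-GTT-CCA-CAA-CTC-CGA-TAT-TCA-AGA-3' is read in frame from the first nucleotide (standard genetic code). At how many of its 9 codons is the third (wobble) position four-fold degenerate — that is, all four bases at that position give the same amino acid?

Codon 1 CGC (Arg): third position 4-fold.
Codon 2 GTT (Val): third position 4-fold.
Codon 3 CCA (Pro): third position 4-fold.
Codon 4 CAA (Gln): third position 2-fold.
Codon 5 CTC (Leu): third position 4-fold.
Codon 6 CGA (Arg): third position 4-fold.
Codon 7 TAT (Tyr): third position 2-fold.
Codon 8 TCA (Ser): third position 4-fold.
Codon 9 AGA (Arg): third position 2-fold.
Four-fold degenerate third positions: 6.

6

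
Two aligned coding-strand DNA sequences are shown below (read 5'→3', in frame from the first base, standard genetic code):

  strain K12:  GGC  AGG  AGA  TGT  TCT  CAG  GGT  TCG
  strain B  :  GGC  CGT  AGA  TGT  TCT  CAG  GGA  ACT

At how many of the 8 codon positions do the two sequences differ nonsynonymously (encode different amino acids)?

1

Codon 1: GGC Gly / GGC Gly — identical.
Codon 2: AGG Arg / CGT Arg — synonymous.
Codon 3: AGA Arg / AGA Arg — identical.
Codon 4: TGT Cys / TGT Cys — identical.
Codon 5: TCT Ser / TCT Ser — identical.
Codon 6: CAG Gln / CAG Gln — identical.
Codon 7: GGT Gly / GGA Gly — synonymous.
Codon 8: TCG Ser / ACT Thr — nonsynonymous.
Nonsynonymous differences: 1.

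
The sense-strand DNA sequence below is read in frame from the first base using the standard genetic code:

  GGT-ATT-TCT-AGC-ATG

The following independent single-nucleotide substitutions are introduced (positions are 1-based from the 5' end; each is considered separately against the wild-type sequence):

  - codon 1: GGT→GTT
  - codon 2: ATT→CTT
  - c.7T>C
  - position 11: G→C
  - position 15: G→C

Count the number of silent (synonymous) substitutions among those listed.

Codon 1: GGT (Gly) → GTT (Val) — missense.
Codon 2: ATT (Ile) → CTT (Leu) — missense.
Codon 3: TCT (Ser) → CCT (Pro) — missense.
Codon 4: AGC (Ser) → ACC (Thr) — missense.
Codon 5: ATG (Met) → ATC (Ile) — missense.
Synonymous: 0 of 5.

0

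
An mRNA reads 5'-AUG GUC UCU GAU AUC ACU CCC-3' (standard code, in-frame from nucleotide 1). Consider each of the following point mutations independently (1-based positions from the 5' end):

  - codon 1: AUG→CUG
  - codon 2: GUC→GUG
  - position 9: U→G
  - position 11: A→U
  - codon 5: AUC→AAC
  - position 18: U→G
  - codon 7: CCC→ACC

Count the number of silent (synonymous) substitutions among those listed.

3

Codon 1: AUG (Met) → CUG (Leu) — missense.
Codon 2: GUC (Val) → GUG (Val) — synonymous.
Codon 3: UCU (Ser) → UCG (Ser) — synonymous.
Codon 4: GAU (Asp) → GUU (Val) — missense.
Codon 5: AUC (Ile) → AAC (Asn) — missense.
Codon 6: ACU (Thr) → ACG (Thr) — synonymous.
Codon 7: CCC (Pro) → ACC (Thr) — missense.
Synonymous: 3 of 7.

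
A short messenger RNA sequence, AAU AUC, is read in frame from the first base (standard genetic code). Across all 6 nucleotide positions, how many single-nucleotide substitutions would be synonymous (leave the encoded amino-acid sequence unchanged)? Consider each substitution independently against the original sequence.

Codon 1 (AAU, Asn): 1 synonymous substitution.
Codon 2 (AUC, Ile): 2 synonymous substitutions.
Total: 1 + 2 = 3.

3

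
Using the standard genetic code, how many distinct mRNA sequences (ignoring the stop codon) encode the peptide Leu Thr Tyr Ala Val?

Leu: 6 codons.
Thr: 4 codons.
Tyr: 2 codons.
Ala: 4 codons.
Val: 4 codons.
6 × 4 × 2 × 4 × 4 = 768.

768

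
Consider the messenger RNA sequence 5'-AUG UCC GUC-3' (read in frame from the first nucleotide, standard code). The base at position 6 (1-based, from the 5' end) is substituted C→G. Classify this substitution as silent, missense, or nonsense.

Position 6 falls in codon 2: UCC → Ser.
After the substitution the codon is UCG → Ser.
Both encode Ser, so the change is synonymous.

silent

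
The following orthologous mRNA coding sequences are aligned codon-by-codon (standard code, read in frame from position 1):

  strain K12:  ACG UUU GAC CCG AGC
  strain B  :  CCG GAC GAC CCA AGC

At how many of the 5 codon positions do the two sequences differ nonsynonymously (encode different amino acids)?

Codon 1: ACG Thr / CCG Pro — nonsynonymous.
Codon 2: UUU Phe / GAC Asp — nonsynonymous.
Codon 3: GAC Asp / GAC Asp — identical.
Codon 4: CCG Pro / CCA Pro — synonymous.
Codon 5: AGC Ser / AGC Ser — identical.
Nonsynonymous differences: 2.

2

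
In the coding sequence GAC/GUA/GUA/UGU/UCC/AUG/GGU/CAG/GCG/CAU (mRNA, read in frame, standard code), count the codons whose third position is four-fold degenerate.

Codon 1 GAC (Asp): third position 2-fold.
Codon 2 GUA (Val): third position 4-fold.
Codon 3 GUA (Val): third position 4-fold.
Codon 4 UGU (Cys): third position 2-fold.
Codon 5 UCC (Ser): third position 4-fold.
Codon 6 AUG (Met): third position 1-fold.
Codon 7 GGU (Gly): third position 4-fold.
Codon 8 CAG (Gln): third position 2-fold.
Codon 9 GCG (Ala): third position 4-fold.
Codon 10 CAU (His): third position 2-fold.
Four-fold degenerate third positions: 5.

5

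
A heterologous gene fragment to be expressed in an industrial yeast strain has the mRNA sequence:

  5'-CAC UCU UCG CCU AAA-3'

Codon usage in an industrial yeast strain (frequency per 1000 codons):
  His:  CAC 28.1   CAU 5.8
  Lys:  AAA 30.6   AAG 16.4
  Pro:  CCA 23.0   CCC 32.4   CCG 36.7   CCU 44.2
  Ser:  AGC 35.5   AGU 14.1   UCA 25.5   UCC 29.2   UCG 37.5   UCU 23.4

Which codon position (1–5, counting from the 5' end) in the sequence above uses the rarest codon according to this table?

Codon 1 CAC (His): 28.1 per 1000.
Codon 2 UCU (Ser): 23.4 per 1000.
Codon 3 UCG (Ser): 37.5 per 1000.
Codon 4 CCU (Pro): 44.2 per 1000.
Codon 5 AAA (Lys): 30.6 per 1000.
Lowest frequency is 23.4 at codon 2.

2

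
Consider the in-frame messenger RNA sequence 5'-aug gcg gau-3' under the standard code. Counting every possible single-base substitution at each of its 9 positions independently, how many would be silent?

4

Codon 1 (AUG, Met): 0 synonymous substitutions.
Codon 2 (GCG, Ala): 3 synonymous substitutions.
Codon 3 (GAU, Asp): 1 synonymous substitution.
Total: 0 + 3 + 1 = 4.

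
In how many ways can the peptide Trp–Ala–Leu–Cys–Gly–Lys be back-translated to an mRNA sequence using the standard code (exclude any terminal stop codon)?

Trp: 1 codon.
Ala: 4 codons.
Leu: 6 codons.
Cys: 2 codons.
Gly: 4 codons.
Lys: 2 codons.
1 × 4 × 6 × 2 × 4 × 2 = 384.

384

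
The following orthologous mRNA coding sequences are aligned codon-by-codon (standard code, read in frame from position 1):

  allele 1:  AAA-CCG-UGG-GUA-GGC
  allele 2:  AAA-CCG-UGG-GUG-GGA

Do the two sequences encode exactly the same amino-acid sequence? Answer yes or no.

yes

Codon 1: AAA Lys / AAA Lys — identical.
Codon 2: CCG Pro / CCG Pro — identical.
Codon 3: UGG Trp / UGG Trp — identical.
Codon 4: GUA Val / GUG Val — synonymous.
Codon 5: GGC Gly / GGA Gly — synonymous.
Nonsynonymous differences: 0 → same protein.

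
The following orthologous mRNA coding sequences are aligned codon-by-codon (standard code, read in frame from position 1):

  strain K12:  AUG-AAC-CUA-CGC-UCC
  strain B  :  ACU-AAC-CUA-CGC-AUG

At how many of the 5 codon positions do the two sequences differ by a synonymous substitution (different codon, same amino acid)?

0

Codon 1: AUG Met / ACU Thr — nonsynonymous.
Codon 2: AAC Asn / AAC Asn — identical.
Codon 3: CUA Leu / CUA Leu — identical.
Codon 4: CGC Arg / CGC Arg — identical.
Codon 5: UCC Ser / AUG Met — nonsynonymous.
Synonymous differences: 0.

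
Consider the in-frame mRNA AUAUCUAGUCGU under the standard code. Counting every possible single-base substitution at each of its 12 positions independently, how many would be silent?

Codon 1 (AUA, Ile): 2 synonymous substitutions.
Codon 2 (UCU, Ser): 3 synonymous substitutions.
Codon 3 (AGU, Ser): 1 synonymous substitution.
Codon 4 (CGU, Arg): 3 synonymous substitutions.
Total: 2 + 3 + 1 + 3 = 9.

9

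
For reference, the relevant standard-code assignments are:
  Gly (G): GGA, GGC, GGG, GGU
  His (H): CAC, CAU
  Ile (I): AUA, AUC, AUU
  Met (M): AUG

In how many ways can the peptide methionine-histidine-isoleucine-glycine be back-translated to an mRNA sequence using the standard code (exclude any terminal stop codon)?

24

Met: 1 codon.
His: 2 codons.
Ile: 3 codons.
Gly: 4 codons.
1 × 2 × 3 × 4 = 24.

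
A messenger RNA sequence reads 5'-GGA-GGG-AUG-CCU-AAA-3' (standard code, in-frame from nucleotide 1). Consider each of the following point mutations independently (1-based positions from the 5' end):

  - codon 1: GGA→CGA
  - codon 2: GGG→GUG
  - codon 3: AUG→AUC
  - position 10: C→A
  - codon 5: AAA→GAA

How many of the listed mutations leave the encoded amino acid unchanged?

0

Codon 1: GGA (Gly) → CGA (Arg) — missense.
Codon 2: GGG (Gly) → GUG (Val) — missense.
Codon 3: AUG (Met) → AUC (Ile) — missense.
Codon 4: CCU (Pro) → ACU (Thr) — missense.
Codon 5: AAA (Lys) → GAA (Glu) — missense.
Synonymous: 0 of 5.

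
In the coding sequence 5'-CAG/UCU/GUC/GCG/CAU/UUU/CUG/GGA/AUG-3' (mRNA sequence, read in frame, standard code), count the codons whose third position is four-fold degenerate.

Codon 1 CAG (Gln): third position 2-fold.
Codon 2 UCU (Ser): third position 4-fold.
Codon 3 GUC (Val): third position 4-fold.
Codon 4 GCG (Ala): third position 4-fold.
Codon 5 CAU (His): third position 2-fold.
Codon 6 UUU (Phe): third position 2-fold.
Codon 7 CUG (Leu): third position 4-fold.
Codon 8 GGA (Gly): third position 4-fold.
Codon 9 AUG (Met): third position 1-fold.
Four-fold degenerate third positions: 5.

5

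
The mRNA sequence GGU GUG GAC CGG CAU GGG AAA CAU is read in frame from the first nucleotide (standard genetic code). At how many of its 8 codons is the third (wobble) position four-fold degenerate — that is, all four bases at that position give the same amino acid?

4

Codon 1 GGU (Gly): third position 4-fold.
Codon 2 GUG (Val): third position 4-fold.
Codon 3 GAC (Asp): third position 2-fold.
Codon 4 CGG (Arg): third position 4-fold.
Codon 5 CAU (His): third position 2-fold.
Codon 6 GGG (Gly): third position 4-fold.
Codon 7 AAA (Lys): third position 2-fold.
Codon 8 CAU (His): third position 2-fold.
Four-fold degenerate third positions: 4.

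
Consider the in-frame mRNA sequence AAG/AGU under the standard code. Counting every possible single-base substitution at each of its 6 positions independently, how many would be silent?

Codon 1 (AAG, Lys): 1 synonymous substitution.
Codon 2 (AGU, Ser): 1 synonymous substitution.
Total: 1 + 1 = 2.

2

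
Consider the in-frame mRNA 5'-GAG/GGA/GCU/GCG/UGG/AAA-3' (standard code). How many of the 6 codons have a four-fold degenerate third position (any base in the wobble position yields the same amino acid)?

3

Codon 1 GAG (Glu): third position 2-fold.
Codon 2 GGA (Gly): third position 4-fold.
Codon 3 GCU (Ala): third position 4-fold.
Codon 4 GCG (Ala): third position 4-fold.
Codon 5 UGG (Trp): third position 1-fold.
Codon 6 AAA (Lys): third position 2-fold.
Four-fold degenerate third positions: 3.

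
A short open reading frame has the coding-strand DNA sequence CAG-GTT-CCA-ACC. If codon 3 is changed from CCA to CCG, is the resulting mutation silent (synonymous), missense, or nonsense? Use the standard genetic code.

Position 9 falls in codon 3: CCA → Pro.
After the substitution the codon is CCG → Pro.
Both encode Pro, so the change is synonymous.

silent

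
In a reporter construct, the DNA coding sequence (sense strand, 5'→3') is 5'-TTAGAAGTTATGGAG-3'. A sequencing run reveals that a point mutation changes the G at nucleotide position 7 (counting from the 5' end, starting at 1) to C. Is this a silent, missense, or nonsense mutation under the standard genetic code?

Position 7 falls in codon 3: GTT → Val.
After the substitution the codon is CTT → Leu.
Val ≠ Leu, so this is a missense mutation.

missense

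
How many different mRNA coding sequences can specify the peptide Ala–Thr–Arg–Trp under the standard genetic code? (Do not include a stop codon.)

Ala: 4 codons.
Thr: 4 codons.
Arg: 6 codons.
Trp: 1 codon.
4 × 4 × 6 × 1 = 96.

96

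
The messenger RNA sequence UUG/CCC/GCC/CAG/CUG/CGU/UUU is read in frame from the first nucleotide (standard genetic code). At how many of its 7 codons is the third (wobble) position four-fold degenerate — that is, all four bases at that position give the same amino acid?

4

Codon 1 UUG (Leu): third position 2-fold.
Codon 2 CCC (Pro): third position 4-fold.
Codon 3 GCC (Ala): third position 4-fold.
Codon 4 CAG (Gln): third position 2-fold.
Codon 5 CUG (Leu): third position 4-fold.
Codon 6 CGU (Arg): third position 4-fold.
Codon 7 UUU (Phe): third position 2-fold.
Four-fold degenerate third positions: 4.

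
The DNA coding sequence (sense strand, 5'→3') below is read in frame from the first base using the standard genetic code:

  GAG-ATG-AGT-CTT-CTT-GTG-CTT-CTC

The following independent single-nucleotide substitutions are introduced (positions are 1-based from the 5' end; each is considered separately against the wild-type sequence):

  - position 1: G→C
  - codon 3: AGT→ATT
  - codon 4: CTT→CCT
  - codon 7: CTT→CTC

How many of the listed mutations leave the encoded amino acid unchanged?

Codon 1: GAG (Glu) → CAG (Gln) — missense.
Codon 3: AGT (Ser) → ATT (Ile) — missense.
Codon 4: CTT (Leu) → CCT (Pro) — missense.
Codon 7: CTT (Leu) → CTC (Leu) — synonymous.
Synonymous: 1 of 4.

1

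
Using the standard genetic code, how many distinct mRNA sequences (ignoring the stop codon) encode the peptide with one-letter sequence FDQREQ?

192

Phe: 2 codons.
Asp: 2 codons.
Gln: 2 codons.
Arg: 6 codons.
Glu: 2 codons.
Gln: 2 codons.
2 × 2 × 2 × 6 × 2 × 2 = 192.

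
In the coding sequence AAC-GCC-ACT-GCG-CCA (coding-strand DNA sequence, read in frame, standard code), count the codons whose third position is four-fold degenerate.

4

Codon 1 AAC (Asn): third position 2-fold.
Codon 2 GCC (Ala): third position 4-fold.
Codon 3 ACT (Thr): third position 4-fold.
Codon 4 GCG (Ala): third position 4-fold.
Codon 5 CCA (Pro): third position 4-fold.
Four-fold degenerate third positions: 4.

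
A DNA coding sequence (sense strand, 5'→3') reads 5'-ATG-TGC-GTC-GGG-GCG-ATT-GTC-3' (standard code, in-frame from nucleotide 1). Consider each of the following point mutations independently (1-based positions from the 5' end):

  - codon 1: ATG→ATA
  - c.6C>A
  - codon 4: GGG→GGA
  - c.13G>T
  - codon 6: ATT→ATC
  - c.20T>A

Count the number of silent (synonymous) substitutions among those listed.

2

Codon 1: ATG (Met) → ATA (Ile) — missense.
Codon 2: TGC (Cys) → TGA (Stop) — nonsense.
Codon 4: GGG (Gly) → GGA (Gly) — synonymous.
Codon 5: GCG (Ala) → TCG (Ser) — missense.
Codon 6: ATT (Ile) → ATC (Ile) — synonymous.
Codon 7: GTC (Val) → GAC (Asp) — missense.
Synonymous: 2 of 6.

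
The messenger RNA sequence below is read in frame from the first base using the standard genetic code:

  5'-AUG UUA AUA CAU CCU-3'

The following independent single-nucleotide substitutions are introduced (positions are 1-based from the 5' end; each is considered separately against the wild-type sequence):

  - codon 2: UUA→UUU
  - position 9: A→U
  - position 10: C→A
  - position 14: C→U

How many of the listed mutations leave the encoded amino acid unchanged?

Codon 2: UUA (Leu) → UUU (Phe) — missense.
Codon 3: AUA (Ile) → AUU (Ile) — synonymous.
Codon 4: CAU (His) → AAU (Asn) — missense.
Codon 5: CCU (Pro) → CUU (Leu) — missense.
Synonymous: 1 of 4.

1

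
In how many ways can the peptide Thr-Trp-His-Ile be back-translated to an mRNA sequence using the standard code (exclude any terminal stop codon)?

24

Thr: 4 codons.
Trp: 1 codon.
His: 2 codons.
Ile: 3 codons.
4 × 1 × 2 × 3 = 24.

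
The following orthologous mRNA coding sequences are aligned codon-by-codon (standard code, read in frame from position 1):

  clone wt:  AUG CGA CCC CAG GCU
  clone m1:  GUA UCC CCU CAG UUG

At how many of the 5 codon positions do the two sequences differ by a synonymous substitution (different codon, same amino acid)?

Codon 1: AUG Met / GUA Val — nonsynonymous.
Codon 2: CGA Arg / UCC Ser — nonsynonymous.
Codon 3: CCC Pro / CCU Pro — synonymous.
Codon 4: CAG Gln / CAG Gln — identical.
Codon 5: GCU Ala / UUG Leu — nonsynonymous.
Synonymous differences: 1.

1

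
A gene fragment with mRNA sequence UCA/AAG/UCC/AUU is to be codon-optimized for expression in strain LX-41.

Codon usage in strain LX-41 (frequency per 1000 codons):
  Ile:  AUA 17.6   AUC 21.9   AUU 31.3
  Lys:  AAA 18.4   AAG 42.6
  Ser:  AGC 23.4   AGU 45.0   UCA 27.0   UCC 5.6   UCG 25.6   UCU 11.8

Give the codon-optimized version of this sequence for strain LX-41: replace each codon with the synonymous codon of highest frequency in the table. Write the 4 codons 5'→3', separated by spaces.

Codon 1 (Ser): best is AGU at 45.0.
Codon 2 (Lys): best is AAG at 42.6.
Codon 3 (Ser): best is AGU at 45.0.
Codon 4 (Ile): best is AUU at 31.3.

AGU AAG AGU AUU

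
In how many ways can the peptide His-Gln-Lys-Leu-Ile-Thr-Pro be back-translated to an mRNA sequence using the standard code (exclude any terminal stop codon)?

His: 2 codons.
Gln: 2 codons.
Lys: 2 codons.
Leu: 6 codons.
Ile: 3 codons.
Thr: 4 codons.
Pro: 4 codons.
2 × 2 × 2 × 6 × 3 × 4 × 4 = 2304.

2304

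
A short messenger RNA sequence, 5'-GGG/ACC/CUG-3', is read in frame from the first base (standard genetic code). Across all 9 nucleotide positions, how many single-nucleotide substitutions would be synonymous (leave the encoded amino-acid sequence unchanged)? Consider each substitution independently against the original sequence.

10

Codon 1 (GGG, Gly): 3 synonymous substitutions.
Codon 2 (ACC, Thr): 3 synonymous substitutions.
Codon 3 (CUG, Leu): 4 synonymous substitutions.
Total: 3 + 3 + 4 = 10.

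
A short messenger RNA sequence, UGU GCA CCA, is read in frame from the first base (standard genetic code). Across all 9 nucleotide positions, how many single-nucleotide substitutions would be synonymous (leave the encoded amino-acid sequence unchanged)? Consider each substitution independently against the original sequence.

Codon 1 (UGU, Cys): 1 synonymous substitution.
Codon 2 (GCA, Ala): 3 synonymous substitutions.
Codon 3 (CCA, Pro): 3 synonymous substitutions.
Total: 1 + 3 + 3 = 7.

7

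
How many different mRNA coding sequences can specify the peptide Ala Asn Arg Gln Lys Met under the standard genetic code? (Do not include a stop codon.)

192

Ala: 4 codons.
Asn: 2 codons.
Arg: 6 codons.
Gln: 2 codons.
Lys: 2 codons.
Met: 1 codon.
4 × 2 × 6 × 2 × 2 × 1 = 192.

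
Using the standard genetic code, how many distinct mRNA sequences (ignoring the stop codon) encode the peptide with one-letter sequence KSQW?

Lys: 2 codons.
Ser: 6 codons.
Gln: 2 codons.
Trp: 1 codon.
2 × 6 × 2 × 1 = 24.

24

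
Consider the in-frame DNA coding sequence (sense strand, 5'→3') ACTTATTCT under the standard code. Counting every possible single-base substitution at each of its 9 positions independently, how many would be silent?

Codon 1 (ACT, Thr): 3 synonymous substitutions.
Codon 2 (TAT, Tyr): 1 synonymous substitution.
Codon 3 (TCT, Ser): 3 synonymous substitutions.
Total: 3 + 1 + 3 = 7.

7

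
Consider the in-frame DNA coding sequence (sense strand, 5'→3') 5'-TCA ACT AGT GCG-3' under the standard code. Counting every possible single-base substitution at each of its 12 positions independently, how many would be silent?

Codon 1 (TCA, Ser): 3 synonymous substitutions.
Codon 2 (ACT, Thr): 3 synonymous substitutions.
Codon 3 (AGT, Ser): 1 synonymous substitution.
Codon 4 (GCG, Ala): 3 synonymous substitutions.
Total: 3 + 3 + 1 + 3 = 10.

10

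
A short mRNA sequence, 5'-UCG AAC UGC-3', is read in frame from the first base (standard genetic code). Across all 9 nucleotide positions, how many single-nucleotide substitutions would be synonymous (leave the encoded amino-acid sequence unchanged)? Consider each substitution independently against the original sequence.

5

Codon 1 (UCG, Ser): 3 synonymous substitutions.
Codon 2 (AAC, Asn): 1 synonymous substitution.
Codon 3 (UGC, Cys): 1 synonymous substitution.
Total: 3 + 1 + 1 = 5.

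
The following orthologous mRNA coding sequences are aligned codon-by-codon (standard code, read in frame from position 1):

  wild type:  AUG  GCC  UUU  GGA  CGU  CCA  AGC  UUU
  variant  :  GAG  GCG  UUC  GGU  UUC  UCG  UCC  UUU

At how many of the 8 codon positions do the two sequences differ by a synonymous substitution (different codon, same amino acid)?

Codon 1: AUG Met / GAG Glu — nonsynonymous.
Codon 2: GCC Ala / GCG Ala — synonymous.
Codon 3: UUU Phe / UUC Phe — synonymous.
Codon 4: GGA Gly / GGU Gly — synonymous.
Codon 5: CGU Arg / UUC Phe — nonsynonymous.
Codon 6: CCA Pro / UCG Ser — nonsynonymous.
Codon 7: AGC Ser / UCC Ser — synonymous.
Codon 8: UUU Phe / UUU Phe — identical.
Synonymous differences: 4.

4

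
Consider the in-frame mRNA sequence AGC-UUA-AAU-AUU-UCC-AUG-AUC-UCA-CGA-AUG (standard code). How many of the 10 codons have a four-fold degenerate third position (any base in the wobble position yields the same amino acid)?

Codon 1 AGC (Ser): third position 2-fold.
Codon 2 UUA (Leu): third position 2-fold.
Codon 3 AAU (Asn): third position 2-fold.
Codon 4 AUU (Ile): third position 3-fold.
Codon 5 UCC (Ser): third position 4-fold.
Codon 6 AUG (Met): third position 1-fold.
Codon 7 AUC (Ile): third position 3-fold.
Codon 8 UCA (Ser): third position 4-fold.
Codon 9 CGA (Arg): third position 4-fold.
Codon 10 AUG (Met): third position 1-fold.
Four-fold degenerate third positions: 3.

3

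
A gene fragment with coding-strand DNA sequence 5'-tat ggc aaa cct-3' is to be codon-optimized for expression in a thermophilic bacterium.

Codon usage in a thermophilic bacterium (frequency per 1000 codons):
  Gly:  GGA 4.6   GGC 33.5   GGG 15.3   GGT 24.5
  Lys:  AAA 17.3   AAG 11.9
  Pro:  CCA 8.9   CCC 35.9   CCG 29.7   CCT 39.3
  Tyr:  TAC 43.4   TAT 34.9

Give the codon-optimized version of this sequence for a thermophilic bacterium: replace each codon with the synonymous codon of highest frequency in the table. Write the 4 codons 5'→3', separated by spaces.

TAC GGC AAA CCT

Codon 1 (Tyr): best is TAC at 43.4.
Codon 2 (Gly): best is GGC at 33.5.
Codon 3 (Lys): best is AAA at 17.3.
Codon 4 (Pro): best is CCT at 39.3.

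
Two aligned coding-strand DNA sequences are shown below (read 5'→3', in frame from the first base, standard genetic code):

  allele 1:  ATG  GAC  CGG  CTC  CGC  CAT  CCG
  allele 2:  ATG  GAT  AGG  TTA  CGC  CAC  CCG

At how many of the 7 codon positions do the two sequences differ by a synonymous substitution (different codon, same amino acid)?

4

Codon 1: ATG Met / ATG Met — identical.
Codon 2: GAC Asp / GAT Asp — synonymous.
Codon 3: CGG Arg / AGG Arg — synonymous.
Codon 4: CTC Leu / TTA Leu — synonymous.
Codon 5: CGC Arg / CGC Arg — identical.
Codon 6: CAT His / CAC His — synonymous.
Codon 7: CCG Pro / CCG Pro — identical.
Synonymous differences: 4.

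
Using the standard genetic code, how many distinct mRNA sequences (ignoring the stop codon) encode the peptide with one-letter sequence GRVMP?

384

Gly: 4 codons.
Arg: 6 codons.
Val: 4 codons.
Met: 1 codon.
Pro: 4 codons.
4 × 6 × 4 × 1 × 4 = 384.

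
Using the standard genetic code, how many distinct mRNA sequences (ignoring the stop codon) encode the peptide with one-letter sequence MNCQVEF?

Met: 1 codon.
Asn: 2 codons.
Cys: 2 codons.
Gln: 2 codons.
Val: 4 codons.
Glu: 2 codons.
Phe: 2 codons.
1 × 2 × 2 × 2 × 4 × 2 × 2 = 128.

128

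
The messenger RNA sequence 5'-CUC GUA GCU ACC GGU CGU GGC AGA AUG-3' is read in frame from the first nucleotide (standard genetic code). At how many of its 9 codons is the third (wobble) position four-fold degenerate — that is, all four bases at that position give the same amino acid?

7

Codon 1 CUC (Leu): third position 4-fold.
Codon 2 GUA (Val): third position 4-fold.
Codon 3 GCU (Ala): third position 4-fold.
Codon 4 ACC (Thr): third position 4-fold.
Codon 5 GGU (Gly): third position 4-fold.
Codon 6 CGU (Arg): third position 4-fold.
Codon 7 GGC (Gly): third position 4-fold.
Codon 8 AGA (Arg): third position 2-fold.
Codon 9 AUG (Met): third position 1-fold.
Four-fold degenerate third positions: 7.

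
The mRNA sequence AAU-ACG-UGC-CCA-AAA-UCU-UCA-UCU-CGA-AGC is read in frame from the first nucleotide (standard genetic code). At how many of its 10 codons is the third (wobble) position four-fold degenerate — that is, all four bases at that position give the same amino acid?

6

Codon 1 AAU (Asn): third position 2-fold.
Codon 2 ACG (Thr): third position 4-fold.
Codon 3 UGC (Cys): third position 2-fold.
Codon 4 CCA (Pro): third position 4-fold.
Codon 5 AAA (Lys): third position 2-fold.
Codon 6 UCU (Ser): third position 4-fold.
Codon 7 UCA (Ser): third position 4-fold.
Codon 8 UCU (Ser): third position 4-fold.
Codon 9 CGA (Arg): third position 4-fold.
Codon 10 AGC (Ser): third position 2-fold.
Four-fold degenerate third positions: 6.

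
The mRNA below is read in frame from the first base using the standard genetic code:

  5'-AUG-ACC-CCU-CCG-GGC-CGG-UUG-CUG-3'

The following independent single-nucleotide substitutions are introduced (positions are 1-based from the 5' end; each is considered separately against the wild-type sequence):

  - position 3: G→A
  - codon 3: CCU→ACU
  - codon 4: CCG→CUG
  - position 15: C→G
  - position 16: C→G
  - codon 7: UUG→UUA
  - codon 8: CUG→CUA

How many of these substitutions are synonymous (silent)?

3

Codon 1: AUG (Met) → AUA (Ile) — missense.
Codon 3: CCU (Pro) → ACU (Thr) — missense.
Codon 4: CCG (Pro) → CUG (Leu) — missense.
Codon 5: GGC (Gly) → GGG (Gly) — synonymous.
Codon 6: CGG (Arg) → GGG (Gly) — missense.
Codon 7: UUG (Leu) → UUA (Leu) — synonymous.
Codon 8: CUG (Leu) → CUA (Leu) — synonymous.
Synonymous: 3 of 7.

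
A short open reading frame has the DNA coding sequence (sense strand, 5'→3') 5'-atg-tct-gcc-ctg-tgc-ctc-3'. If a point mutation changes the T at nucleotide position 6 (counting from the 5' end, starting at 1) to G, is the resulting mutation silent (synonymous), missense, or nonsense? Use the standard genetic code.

Position 6 falls in codon 2: TCT → Ser.
After the substitution the codon is TCG → Ser.
Both encode Ser, so the change is synonymous.

silent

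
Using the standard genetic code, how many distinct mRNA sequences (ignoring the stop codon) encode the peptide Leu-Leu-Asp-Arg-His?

Leu: 6 codons.
Leu: 6 codons.
Asp: 2 codons.
Arg: 6 codons.
His: 2 codons.
6 × 6 × 2 × 6 × 2 = 864.

864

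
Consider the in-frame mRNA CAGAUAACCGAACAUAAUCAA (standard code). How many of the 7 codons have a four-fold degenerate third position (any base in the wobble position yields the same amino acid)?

Codon 1 CAG (Gln): third position 2-fold.
Codon 2 AUA (Ile): third position 3-fold.
Codon 3 ACC (Thr): third position 4-fold.
Codon 4 GAA (Glu): third position 2-fold.
Codon 5 CAU (His): third position 2-fold.
Codon 6 AAU (Asn): third position 2-fold.
Codon 7 CAA (Gln): third position 2-fold.
Four-fold degenerate third positions: 1.

1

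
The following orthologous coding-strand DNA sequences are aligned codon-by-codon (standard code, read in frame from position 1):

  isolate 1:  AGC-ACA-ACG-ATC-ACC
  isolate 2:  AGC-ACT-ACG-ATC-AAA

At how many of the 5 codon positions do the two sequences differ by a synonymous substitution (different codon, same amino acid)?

Codon 1: AGC Ser / AGC Ser — identical.
Codon 2: ACA Thr / ACT Thr — synonymous.
Codon 3: ACG Thr / ACG Thr — identical.
Codon 4: ATC Ile / ATC Ile — identical.
Codon 5: ACC Thr / AAA Lys — nonsynonymous.
Synonymous differences: 1.

1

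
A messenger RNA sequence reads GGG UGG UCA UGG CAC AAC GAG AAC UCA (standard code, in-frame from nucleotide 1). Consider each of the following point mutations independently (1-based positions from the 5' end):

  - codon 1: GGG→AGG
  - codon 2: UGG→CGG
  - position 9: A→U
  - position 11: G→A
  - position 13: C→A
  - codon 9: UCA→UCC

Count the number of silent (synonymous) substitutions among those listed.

2

Codon 1: GGG (Gly) → AGG (Arg) — missense.
Codon 2: UGG (Trp) → CGG (Arg) — missense.
Codon 3: UCA (Ser) → UCU (Ser) — synonymous.
Codon 4: UGG (Trp) → UAG (Stop) — nonsense.
Codon 5: CAC (His) → AAC (Asn) — missense.
Codon 9: UCA (Ser) → UCC (Ser) — synonymous.
Synonymous: 2 of 6.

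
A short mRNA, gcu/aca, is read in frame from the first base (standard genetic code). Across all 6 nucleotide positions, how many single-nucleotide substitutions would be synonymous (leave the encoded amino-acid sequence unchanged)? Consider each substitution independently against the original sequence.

6

Codon 1 (GCU, Ala): 3 synonymous substitutions.
Codon 2 (ACA, Thr): 3 synonymous substitutions.
Total: 3 + 3 = 6.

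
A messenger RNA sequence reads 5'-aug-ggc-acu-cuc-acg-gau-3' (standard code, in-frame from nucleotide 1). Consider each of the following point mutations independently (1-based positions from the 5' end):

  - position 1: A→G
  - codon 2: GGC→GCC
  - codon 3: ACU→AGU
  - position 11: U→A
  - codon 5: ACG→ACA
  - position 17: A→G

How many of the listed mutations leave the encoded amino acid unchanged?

Codon 1: AUG (Met) → GUG (Val) — missense.
Codon 2: GGC (Gly) → GCC (Ala) — missense.
Codon 3: ACU (Thr) → AGU (Ser) — missense.
Codon 4: CUC (Leu) → CAC (His) — missense.
Codon 5: ACG (Thr) → ACA (Thr) — synonymous.
Codon 6: GAU (Asp) → GGU (Gly) — missense.
Synonymous: 1 of 6.

1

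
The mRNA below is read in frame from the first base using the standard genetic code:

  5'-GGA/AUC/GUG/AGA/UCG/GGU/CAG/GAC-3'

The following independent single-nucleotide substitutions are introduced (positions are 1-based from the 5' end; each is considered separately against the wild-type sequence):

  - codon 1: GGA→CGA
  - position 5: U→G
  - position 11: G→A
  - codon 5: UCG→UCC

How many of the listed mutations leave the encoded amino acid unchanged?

Codon 1: GGA (Gly) → CGA (Arg) — missense.
Codon 2: AUC (Ile) → AGC (Ser) — missense.
Codon 4: AGA (Arg) → AAA (Lys) — missense.
Codon 5: UCG (Ser) → UCC (Ser) — synonymous.
Synonymous: 1 of 4.

1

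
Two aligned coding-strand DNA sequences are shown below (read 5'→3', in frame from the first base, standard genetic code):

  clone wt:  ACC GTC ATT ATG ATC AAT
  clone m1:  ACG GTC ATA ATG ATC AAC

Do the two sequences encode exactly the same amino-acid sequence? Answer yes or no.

yes

Codon 1: ACC Thr / ACG Thr — synonymous.
Codon 2: GTC Val / GTC Val — identical.
Codon 3: ATT Ile / ATA Ile — synonymous.
Codon 4: ATG Met / ATG Met — identical.
Codon 5: ATC Ile / ATC Ile — identical.
Codon 6: AAT Asn / AAC Asn — synonymous.
Nonsynonymous differences: 0 → same protein.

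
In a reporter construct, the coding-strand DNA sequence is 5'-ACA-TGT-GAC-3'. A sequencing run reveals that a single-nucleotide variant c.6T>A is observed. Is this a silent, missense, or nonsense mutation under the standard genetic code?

nonsense

Position 6 falls in codon 2: TGT → Cys.
After the substitution the codon is TGA → Stop.
The new codon is a stop codon, so this is a nonsense mutation.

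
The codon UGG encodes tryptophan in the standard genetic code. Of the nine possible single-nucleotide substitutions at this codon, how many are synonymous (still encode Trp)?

Position 1: none → 0 synonymous.
Position 2: none → 0 synonymous.
Position 3: none → 0 synonymous.
Total: 0 + 0 + 0 = 0.

0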